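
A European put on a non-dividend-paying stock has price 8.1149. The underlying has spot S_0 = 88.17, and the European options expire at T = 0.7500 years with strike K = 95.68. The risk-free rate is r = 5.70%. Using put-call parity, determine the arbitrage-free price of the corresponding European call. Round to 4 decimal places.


Put-call parity: C - P = S_0 * exp(-qT) - K * exp(-rT).
S_0 * exp(-qT) = 88.1700 * 1.00000000 = 88.17000000
K * exp(-rT) = 95.6800 * 0.95815090 = 91.67587791
C = P + S*exp(-qT) - K*exp(-rT)
C = 8.1149 + 88.17000000 - 91.67587791 = 4.6090

Answer: Call price = 4.6090


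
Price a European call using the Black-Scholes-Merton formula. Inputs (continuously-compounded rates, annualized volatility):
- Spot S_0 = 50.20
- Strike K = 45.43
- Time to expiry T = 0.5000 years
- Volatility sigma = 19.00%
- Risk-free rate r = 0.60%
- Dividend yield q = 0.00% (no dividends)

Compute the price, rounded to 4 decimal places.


d1 = (ln(S/K) + (r - q + 0.5*sigma^2) * T) / (sigma * sqrt(T)) = 0.83265431
d2 = d1 - sigma * sqrt(T) = 0.69830402
exp(-rT) = 0.99700450; exp(-qT) = 1.00000000
C = S_0 * exp(-qT) * N(d1) - K * exp(-rT) * N(d2)
N(d1) = 0.79748014; N(d2) = 0.75750646
C = 50.2000 * 1.00000000 * 0.79748014 - 45.4300 * 0.99700450 * 0.75750646 = 5.7231

Answer: Price = 5.7231


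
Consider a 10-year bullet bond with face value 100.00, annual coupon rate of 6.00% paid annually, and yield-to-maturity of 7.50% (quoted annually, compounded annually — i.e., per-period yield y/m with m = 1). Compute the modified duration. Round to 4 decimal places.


Answer: Modified duration = 7.1278

Derivation:
Coupon per period c = face * coupon_rate / m = 6.000000
Periods per year m = 1; per-period yield y/m = 0.075000
Number of cashflows N = 10
Cashflows (t years, CF_t, discount factor 1/(1+y/m)^(m*t), PV):
  t = 1.0000: CF_t = 6.000000, DF = 0.930233, PV = 5.581395
  t = 2.0000: CF_t = 6.000000, DF = 0.865333, PV = 5.191996
  t = 3.0000: CF_t = 6.000000, DF = 0.804961, PV = 4.829763
  t = 4.0000: CF_t = 6.000000, DF = 0.748801, PV = 4.492803
  t = 5.0000: CF_t = 6.000000, DF = 0.696559, PV = 4.179352
  t = 6.0000: CF_t = 6.000000, DF = 0.647962, PV = 3.887769
  t = 7.0000: CF_t = 6.000000, DF = 0.602755, PV = 3.616529
  t = 8.0000: CF_t = 6.000000, DF = 0.560702, PV = 3.364213
  t = 9.0000: CF_t = 6.000000, DF = 0.521583, PV = 3.129501
  t = 10.0000: CF_t = 106.000000, DF = 0.485194, PV = 51.430556
Price P = sum_t PV_t = 89.703879
First compute Macaulay numerator sum_t t * PV_t:
  t * PV_t at t = 1.0000: 5.581395
  t * PV_t at t = 2.0000: 10.383991
  t * PV_t at t = 3.0000: 14.489290
  t * PV_t at t = 4.0000: 17.971213
  t * PV_t at t = 5.0000: 20.896759
  t * PV_t at t = 6.0000: 23.326615
  t * PV_t at t = 7.0000: 25.315706
  t * PV_t at t = 8.0000: 26.913707
  t * PV_t at t = 9.0000: 28.165508
  t * PV_t at t = 10.0000: 514.305564
Macaulay duration D = 687.349748 / 89.703879 = 7.662431
Modified duration = D / (1 + y/m) = 7.662431 / (1 + 0.075000) = 7.127842


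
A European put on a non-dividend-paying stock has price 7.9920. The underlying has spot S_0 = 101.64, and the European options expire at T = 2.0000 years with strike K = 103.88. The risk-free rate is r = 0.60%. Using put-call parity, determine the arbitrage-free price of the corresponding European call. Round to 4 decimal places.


Answer: Call price = 6.9911

Derivation:
Put-call parity: C - P = S_0 * exp(-qT) - K * exp(-rT).
S_0 * exp(-qT) = 101.6400 * 1.00000000 = 101.64000000
K * exp(-rT) = 103.8800 * 0.98807171 = 102.64088953
C = P + S*exp(-qT) - K*exp(-rT)
C = 7.9920 + 101.64000000 - 102.64088953 = 6.9911


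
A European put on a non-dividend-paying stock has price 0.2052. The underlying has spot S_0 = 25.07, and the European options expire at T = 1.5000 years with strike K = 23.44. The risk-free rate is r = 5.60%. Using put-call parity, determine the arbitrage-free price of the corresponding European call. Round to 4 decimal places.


Answer: Call price = 3.7237

Derivation:
Put-call parity: C - P = S_0 * exp(-qT) - K * exp(-rT).
S_0 * exp(-qT) = 25.0700 * 1.00000000 = 25.07000000
K * exp(-rT) = 23.4400 * 0.91943126 = 21.55146864
C = P + S*exp(-qT) - K*exp(-rT)
C = 0.2052 + 25.07000000 - 21.55146864 = 3.7237


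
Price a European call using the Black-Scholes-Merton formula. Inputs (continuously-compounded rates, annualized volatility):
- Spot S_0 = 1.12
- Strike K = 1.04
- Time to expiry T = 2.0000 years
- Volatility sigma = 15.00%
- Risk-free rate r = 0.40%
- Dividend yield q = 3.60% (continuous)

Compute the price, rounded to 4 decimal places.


Answer: Price = 0.0929

Derivation:
d1 = (ln(S/K) + (r - q + 0.5*sigma^2) * T) / (sigma * sqrt(T)) = 0.15371545
d2 = d1 - sigma * sqrt(T) = -0.05841658
exp(-rT) = 0.99203191; exp(-qT) = 0.93053090
C = S_0 * exp(-qT) * N(d1) - K * exp(-rT) * N(d2)
N(d1) = 0.56108295; N(d2) = 0.47670840
C = 1.1200 * 0.93053090 * 0.56108295 - 1.0400 * 0.99203191 * 0.47670840 = 0.0929


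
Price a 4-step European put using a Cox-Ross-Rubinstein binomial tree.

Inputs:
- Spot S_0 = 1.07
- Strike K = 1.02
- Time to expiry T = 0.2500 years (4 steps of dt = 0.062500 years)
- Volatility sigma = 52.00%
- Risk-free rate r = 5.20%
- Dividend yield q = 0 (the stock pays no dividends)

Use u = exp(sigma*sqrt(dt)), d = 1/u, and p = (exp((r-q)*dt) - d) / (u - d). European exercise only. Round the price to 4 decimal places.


dt = T/N = 0.062500
u = exp(sigma*sqrt(dt)) = 1.138828; d = 1/u = 0.878095
p = (exp((r-q)*dt) - d) / (u - d) = 0.480031
Discount per step: exp(-r*dt) = 0.996755
Stock lattice S(k, i) with i counting down-moves:
  k=0: S(0,0) = 1.0700
  k=1: S(1,0) = 1.2185; S(1,1) = 0.9396
  k=2: S(2,0) = 1.3877; S(2,1) = 1.0700; S(2,2) = 0.8250
  k=3: S(3,0) = 1.5804; S(3,1) = 1.2185; S(3,2) = 0.9396; S(3,3) = 0.7245
  k=4: S(4,0) = 1.7998; S(4,1) = 1.3877; S(4,2) = 1.0700; S(4,3) = 0.8250; S(4,4) = 0.6361
Terminal payoffs V(N, i) = max(K - S_T, 0):
  V(4,0) = 0.000000; V(4,1) = 0.000000; V(4,2) = 0.000000; V(4,3) = 0.194975; V(4,4) = 0.383863
Backward induction: V(k, i) = exp(-r*dt) * [p * V(k+1, i) + (1-p) * V(k+1, i+1)].
  V(3,0) = exp(-r*dt) * [p*0.000000 + (1-p)*0.000000] = 0.000000
  V(3,1) = exp(-r*dt) * [p*0.000000 + (1-p)*0.000000] = 0.000000
  V(3,2) = exp(-r*dt) * [p*0.000000 + (1-p)*0.194975] = 0.101052
  V(3,3) = exp(-r*dt) * [p*0.194975 + (1-p)*0.383863] = 0.292240
  V(2,0) = exp(-r*dt) * [p*0.000000 + (1-p)*0.000000] = 0.000000
  V(2,1) = exp(-r*dt) * [p*0.000000 + (1-p)*0.101052] = 0.052373
  V(2,2) = exp(-r*dt) * [p*0.101052 + (1-p)*0.292240] = 0.199813
  V(1,0) = exp(-r*dt) * [p*0.000000 + (1-p)*0.052373] = 0.027144
  V(1,1) = exp(-r*dt) * [p*0.052373 + (1-p)*0.199813] = 0.128619
  V(0,0) = exp(-r*dt) * [p*0.027144 + (1-p)*0.128619] = 0.079649

Answer: Price = V(0,0) = 0.0796


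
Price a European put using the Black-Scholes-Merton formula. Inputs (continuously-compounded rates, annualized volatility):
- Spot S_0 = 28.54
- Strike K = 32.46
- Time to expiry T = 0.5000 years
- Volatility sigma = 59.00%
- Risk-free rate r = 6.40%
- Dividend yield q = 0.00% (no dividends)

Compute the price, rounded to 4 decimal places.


d1 = (ln(S/K) + (r - q + 0.5*sigma^2) * T) / (sigma * sqrt(T)) = -0.02319538
d2 = d1 - sigma * sqrt(T) = -0.44038838
exp(-rT) = 0.96850658; exp(-qT) = 1.00000000
P = K * exp(-rT) * N(-d2) - S_0 * exp(-qT) * N(-d1)
N(-d1) = 0.50925279; N(-d2) = 0.67017208
P = 32.4600 * 0.96850658 * 0.67017208 - 28.5400 * 1.00000000 * 0.50925279 = 6.5346

Answer: Price = 6.5346


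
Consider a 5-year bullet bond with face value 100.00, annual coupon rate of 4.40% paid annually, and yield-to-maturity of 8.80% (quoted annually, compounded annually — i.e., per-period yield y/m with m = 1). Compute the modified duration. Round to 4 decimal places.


Coupon per period c = face * coupon_rate / m = 4.400000
Periods per year m = 1; per-period yield y/m = 0.088000
Number of cashflows N = 5
Cashflows (t years, CF_t, discount factor 1/(1+y/m)^(m*t), PV):
  t = 1.0000: CF_t = 4.400000, DF = 0.919118, PV = 4.044118
  t = 2.0000: CF_t = 4.400000, DF = 0.844777, PV = 3.717020
  t = 3.0000: CF_t = 4.400000, DF = 0.776450, PV = 3.416379
  t = 4.0000: CF_t = 4.400000, DF = 0.713649, PV = 3.140054
  t = 5.0000: CF_t = 104.400000, DF = 0.655927, PV = 68.478781
Price P = sum_t PV_t = 82.796351
First compute Macaulay numerator sum_t t * PV_t:
  t * PV_t at t = 1.0000: 4.044118
  t * PV_t at t = 2.0000: 7.434040
  t * PV_t at t = 3.0000: 10.249136
  t * PV_t at t = 4.0000: 12.560215
  t * PV_t at t = 5.0000: 342.393906
Macaulay duration D = 376.681414 / 82.796351 = 4.549493
Modified duration = D / (1 + y/m) = 4.549493 / (1 + 0.088000) = 4.181519

Answer: Modified duration = 4.1815


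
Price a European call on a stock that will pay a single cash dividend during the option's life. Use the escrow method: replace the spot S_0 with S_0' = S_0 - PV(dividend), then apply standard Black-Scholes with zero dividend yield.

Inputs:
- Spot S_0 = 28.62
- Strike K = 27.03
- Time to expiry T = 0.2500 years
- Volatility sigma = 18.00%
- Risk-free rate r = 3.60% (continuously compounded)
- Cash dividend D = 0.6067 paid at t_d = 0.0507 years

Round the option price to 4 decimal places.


PV(D) = D * exp(-r * t_d) = 0.6067 * 0.99817646 = 0.60559366
S_0' = S_0 - PV(D) = 28.6200 - 0.60559366 = 28.01440634
d1 = (ln(S_0'/K) + (r + sigma^2/2)*T) / (sigma*sqrt(T)) = 0.54246144
d2 = d1 - sigma*sqrt(T) = 0.45246144
exp(-rT) = 0.99104038
N(d1) = 0.70624967; N(d2) = 0.67453170
C = S_0' * N(d1) - K * exp(-rT) * N(d2) = 28.01440634 * 0.70624967 - 27.0300 * 0.99104038 * 0.67453170 = 1.7159

Answer: Price = 1.7159


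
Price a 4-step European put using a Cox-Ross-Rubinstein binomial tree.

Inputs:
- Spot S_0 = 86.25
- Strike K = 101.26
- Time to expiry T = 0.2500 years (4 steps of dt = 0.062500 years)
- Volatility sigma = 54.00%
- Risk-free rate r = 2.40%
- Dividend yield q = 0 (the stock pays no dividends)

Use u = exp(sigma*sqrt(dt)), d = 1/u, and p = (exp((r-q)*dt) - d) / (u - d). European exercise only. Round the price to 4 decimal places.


dt = T/N = 0.062500
u = exp(sigma*sqrt(dt)) = 1.144537; d = 1/u = 0.873716
p = (exp((r-q)*dt) - d) / (u - d) = 0.471844
Discount per step: exp(-r*dt) = 0.998501
Stock lattice S(k, i) with i counting down-moves:
  k=0: S(0,0) = 86.2500
  k=1: S(1,0) = 98.7163; S(1,1) = 75.3580
  k=2: S(2,0) = 112.9844; S(2,1) = 86.2500; S(2,2) = 65.8415
  k=3: S(3,0) = 129.3148; S(3,1) = 98.7163; S(3,2) = 75.3580; S(3,3) = 57.5267
  k=4: S(4,0) = 148.0056; S(4,1) = 112.9844; S(4,2) = 86.2500; S(4,3) = 65.8415; S(4,4) = 50.2620
Terminal payoffs V(N, i) = max(K - S_T, 0):
  V(4,0) = 0.000000; V(4,1) = 0.000000; V(4,2) = 15.010000; V(4,3) = 35.418519; V(4,4) = 50.997963
Backward induction: V(k, i) = exp(-r*dt) * [p * V(k+1, i) + (1-p) * V(k+1, i+1)].
  V(3,0) = exp(-r*dt) * [p*0.000000 + (1-p)*0.000000] = 0.000000
  V(3,1) = exp(-r*dt) * [p*0.000000 + (1-p)*15.010000] = 7.915738
  V(3,2) = exp(-r*dt) * [p*15.010000 + (1-p)*35.418519] = 25.750226
  V(3,3) = exp(-r*dt) * [p*35.418519 + (1-p)*50.997963] = 43.581474
  V(2,0) = exp(-r*dt) * [p*0.000000 + (1-p)*7.915738] = 4.174478
  V(2,1) = exp(-r*dt) * [p*7.915738 + (1-p)*25.750226] = 17.309146
  V(2,2) = exp(-r*dt) * [p*25.750226 + (1-p)*43.581474] = 35.115194
  V(1,0) = exp(-r*dt) * [p*4.174478 + (1-p)*17.309146] = 11.094977
  V(1,1) = exp(-r*dt) * [p*17.309146 + (1-p)*35.115194] = 26.673476
  V(0,0) = exp(-r*dt) * [p*11.094977 + (1-p)*26.673476] = 19.293892

Answer: Price = V(0,0) = 19.2939


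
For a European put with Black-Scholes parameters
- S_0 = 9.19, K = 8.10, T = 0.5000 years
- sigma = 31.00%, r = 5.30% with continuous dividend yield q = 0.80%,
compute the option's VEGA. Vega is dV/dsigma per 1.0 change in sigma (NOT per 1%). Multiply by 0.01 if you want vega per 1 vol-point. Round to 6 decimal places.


Answer: Vega = 1.892636

Derivation:
d1 = 0.7882045144; d2 = 0.5690014122
phi(d1) = 0.2924177901; exp(-qT) = 0.9960079893; exp(-rT) = 0.9738480438
Vega = S * exp(-qT) * phi(d1) * sqrt(T) = 9.1900 * 0.9960079893 * 0.2924177901 * 0.7071067812 = 1.892636


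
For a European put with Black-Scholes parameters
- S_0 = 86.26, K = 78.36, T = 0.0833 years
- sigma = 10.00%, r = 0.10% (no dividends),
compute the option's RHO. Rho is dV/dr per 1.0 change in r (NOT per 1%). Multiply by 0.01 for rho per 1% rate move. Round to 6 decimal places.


d1 = 3.3453353893; d2 = 3.3164736500
phi(d1) = 0.0014816885; exp(-qT) = 1.0000000000; exp(-rT) = 0.9999167035
N(-d2) = 0.0004558059
Rho = -K*T*exp(-rT)*N(-d2) = -78.3600 * 0.0833 * 0.9999167035 * 0.0004558059 = -0.002975

Answer: Rho = -0.002975


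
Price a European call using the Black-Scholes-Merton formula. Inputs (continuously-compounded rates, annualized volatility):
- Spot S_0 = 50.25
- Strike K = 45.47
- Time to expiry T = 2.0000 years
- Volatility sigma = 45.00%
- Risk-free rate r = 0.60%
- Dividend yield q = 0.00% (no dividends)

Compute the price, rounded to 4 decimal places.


Answer: Price = 14.7195

Derivation:
d1 = (ln(S/K) + (r - q + 0.5*sigma^2) * T) / (sigma * sqrt(T)) = 0.49412273
d2 = d1 - sigma * sqrt(T) = -0.14227337
exp(-rT) = 0.98807171; exp(-qT) = 1.00000000
C = S_0 * exp(-qT) * N(d1) - K * exp(-rT) * N(d2)
N(d1) = 0.68939025; N(d2) = 0.44343204
C = 50.2500 * 1.00000000 * 0.68939025 - 45.4700 * 0.98807171 * 0.44343204 = 14.7195


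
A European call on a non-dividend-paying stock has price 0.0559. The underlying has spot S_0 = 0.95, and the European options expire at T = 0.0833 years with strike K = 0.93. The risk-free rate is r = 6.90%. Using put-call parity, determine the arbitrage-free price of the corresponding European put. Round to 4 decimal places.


Answer: Put price = 0.0306

Derivation:
Put-call parity: C - P = S_0 * exp(-qT) - K * exp(-rT).
S_0 * exp(-qT) = 0.9500 * 1.00000000 = 0.95000000
K * exp(-rT) = 0.9300 * 0.99426879 = 0.92466997
P = C - S*exp(-qT) + K*exp(-rT)
P = 0.0559 - 0.95000000 + 0.92466997 = 0.0306


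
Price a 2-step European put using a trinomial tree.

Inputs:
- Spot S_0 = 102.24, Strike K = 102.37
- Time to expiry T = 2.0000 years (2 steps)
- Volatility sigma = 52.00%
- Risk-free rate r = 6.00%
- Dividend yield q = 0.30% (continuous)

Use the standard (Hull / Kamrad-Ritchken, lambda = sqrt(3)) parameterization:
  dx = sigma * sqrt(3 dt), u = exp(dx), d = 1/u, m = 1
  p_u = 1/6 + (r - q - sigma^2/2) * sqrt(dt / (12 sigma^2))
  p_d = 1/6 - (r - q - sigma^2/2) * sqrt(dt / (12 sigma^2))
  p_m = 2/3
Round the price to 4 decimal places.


Answer: Price = V(0,0) = 18.5157

Derivation:
dt = T/N = 1.000000; dx = sigma*sqrt(3*dt) = 0.900666
u = exp(dx) = 2.461243; d = 1/u = 0.406299
p_u = 0.123254, p_m = 0.666667, p_d = 0.210079
Discount per step: exp(-r*dt) = 0.941765
Stock lattice S(k, j) with j the centered position index:
  k=0: S(0,+0) = 102.2400
  k=1: S(1,-1) = 41.5400; S(1,+0) = 102.2400; S(1,+1) = 251.6375
  k=2: S(2,-2) = 16.8776; S(2,-1) = 41.5400; S(2,+0) = 102.2400; S(2,+1) = 251.6375; S(2,+2) = 619.3409
Terminal payoffs V(N, j) = max(K - S_T, 0):
  V(2,-2) = 85.492352; V(2,-1) = 60.830010; V(2,+0) = 0.130000; V(2,+1) = 0.000000; V(2,+2) = 0.000000
Backward induction: V(k, j) = exp(-r*dt) * [p_u * V(k+1, j+1) + p_m * V(k+1, j) + p_d * V(k+1, j-1)]
  V(1,-1) = exp(-r*dt) * [p_u*0.130000 + p_m*60.830010 + p_d*85.492352] = 55.121015
  V(1,+0) = exp(-r*dt) * [p_u*0.000000 + p_m*0.130000 + p_d*60.830010] = 12.116528
  V(1,+1) = exp(-r*dt) * [p_u*0.000000 + p_m*0.000000 + p_d*0.130000] = 0.025720
  V(0,+0) = exp(-r*dt) * [p_u*0.025720 + p_m*12.116528 + p_d*55.121015] = 18.515676


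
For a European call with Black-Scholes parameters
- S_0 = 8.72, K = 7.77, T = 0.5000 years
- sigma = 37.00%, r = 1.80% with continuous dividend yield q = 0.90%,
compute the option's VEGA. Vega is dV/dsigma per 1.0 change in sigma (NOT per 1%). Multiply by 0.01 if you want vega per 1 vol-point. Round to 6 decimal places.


d1 = 0.5889017417; d2 = 0.3272722326
phi(d1) = 0.3354302765; exp(-qT) = 0.9955101098; exp(-rT) = 0.9910403788
Vega = S * exp(-qT) * phi(d1) * sqrt(T) = 8.7200 * 0.9955101098 * 0.3354302765 * 0.7071067812 = 2.058967

Answer: Vega = 2.058967


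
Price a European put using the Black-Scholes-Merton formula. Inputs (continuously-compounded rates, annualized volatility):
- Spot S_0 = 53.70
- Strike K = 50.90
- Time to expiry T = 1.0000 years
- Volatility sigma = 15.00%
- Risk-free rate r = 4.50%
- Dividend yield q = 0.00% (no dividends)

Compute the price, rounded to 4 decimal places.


Answer: Price = 1.1757

Derivation:
d1 = (ln(S/K) + (r - q + 0.5*sigma^2) * T) / (sigma * sqrt(T)) = 0.73200052
d2 = d1 - sigma * sqrt(T) = 0.58200052
exp(-rT) = 0.95599748; exp(-qT) = 1.00000000
P = K * exp(-rT) * N(-d2) - S_0 * exp(-qT) * N(-d1)
N(-d1) = 0.23208413; N(-d2) = 0.28028317
P = 50.9000 * 0.95599748 * 0.28028317 - 53.7000 * 1.00000000 * 0.23208413 = 1.1757


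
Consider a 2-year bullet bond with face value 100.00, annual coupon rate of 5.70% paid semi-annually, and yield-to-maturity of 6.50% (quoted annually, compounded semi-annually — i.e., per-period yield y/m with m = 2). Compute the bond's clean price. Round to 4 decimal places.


Coupon per period c = face * coupon_rate / m = 2.850000
Periods per year m = 2; per-period yield y/m = 0.032500
Number of cashflows N = 4
Cashflows (t years, CF_t, discount factor 1/(1+y/m)^(m*t), PV):
  t = 0.5000: CF_t = 2.850000, DF = 0.968523, PV = 2.760291
  t = 1.0000: CF_t = 2.850000, DF = 0.938037, PV = 2.673405
  t = 1.5000: CF_t = 2.850000, DF = 0.908510, PV = 2.589254
  t = 2.0000: CF_t = 102.850000, DF = 0.879913, PV = 90.499057
Price P = sum_t PV_t = 98.522007

Answer: Price = 98.5220


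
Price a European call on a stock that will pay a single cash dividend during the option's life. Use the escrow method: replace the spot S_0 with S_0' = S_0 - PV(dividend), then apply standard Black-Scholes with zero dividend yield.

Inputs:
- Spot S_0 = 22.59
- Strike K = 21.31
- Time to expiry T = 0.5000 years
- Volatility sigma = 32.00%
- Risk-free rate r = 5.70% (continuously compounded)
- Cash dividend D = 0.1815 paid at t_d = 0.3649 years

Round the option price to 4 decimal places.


PV(D) = D * exp(-r * t_d) = 0.1815 * 0.97941551 = 0.17776392
S_0' = S_0 - PV(D) = 22.5900 - 0.17776392 = 22.41223608
d1 = (ln(S_0'/K) + (r + sigma^2/2)*T) / (sigma*sqrt(T)) = 0.46196443
d2 = d1 - sigma*sqrt(T) = 0.23569026
exp(-rT) = 0.97190229
N(d1) = 0.67794658; N(d2) = 0.59316348
C = S_0' * N(d1) - K * exp(-rT) * N(d2) = 22.41223608 * 0.67794658 - 21.3100 * 0.97190229 * 0.59316348 = 2.9091

Answer: Price = 2.9091


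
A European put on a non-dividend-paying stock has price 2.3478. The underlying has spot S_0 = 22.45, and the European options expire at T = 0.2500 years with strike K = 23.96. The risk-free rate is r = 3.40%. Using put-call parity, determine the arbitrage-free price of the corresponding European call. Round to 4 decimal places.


Put-call parity: C - P = S_0 * exp(-qT) - K * exp(-rT).
S_0 * exp(-qT) = 22.4500 * 1.00000000 = 22.45000000
K * exp(-rT) = 23.9600 * 0.99153602 = 23.75720311
C = P + S*exp(-qT) - K*exp(-rT)
C = 2.3478 + 22.45000000 - 23.75720311 = 1.0406

Answer: Call price = 1.0406


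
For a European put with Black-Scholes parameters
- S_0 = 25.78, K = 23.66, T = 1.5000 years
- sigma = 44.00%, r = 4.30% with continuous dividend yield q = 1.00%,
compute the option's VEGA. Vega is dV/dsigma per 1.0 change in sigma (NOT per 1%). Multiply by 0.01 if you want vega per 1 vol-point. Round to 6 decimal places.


Answer: Vega = 10.836408

Derivation:
d1 = 0.5205409520; d2 = -0.0183467914
phi(d1) = 0.3483944464; exp(-qT) = 0.9851119396; exp(-rT) = 0.9375361143
Vega = S * exp(-qT) * phi(d1) * sqrt(T) = 25.7800 * 0.9851119396 * 0.3483944464 * 1.2247448714 = 10.836408


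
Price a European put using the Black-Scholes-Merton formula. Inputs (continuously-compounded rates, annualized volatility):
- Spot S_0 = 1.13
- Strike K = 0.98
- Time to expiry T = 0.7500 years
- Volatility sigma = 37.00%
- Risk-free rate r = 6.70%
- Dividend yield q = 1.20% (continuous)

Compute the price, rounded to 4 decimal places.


Answer: Price = 0.0573

Derivation:
d1 = (ln(S/K) + (r - q + 0.5*sigma^2) * T) / (sigma * sqrt(T)) = 0.73341535
d2 = d1 - sigma * sqrt(T) = 0.41298595
exp(-rT) = 0.95099165; exp(-qT) = 0.99104038
P = K * exp(-rT) * N(-d2) - S_0 * exp(-qT) * N(-d1)
N(-d1) = 0.23165257; N(-d2) = 0.33980845
P = 0.9800 * 0.95099165 * 0.33980845 - 1.1300 * 0.99104038 * 0.23165257 = 0.0573


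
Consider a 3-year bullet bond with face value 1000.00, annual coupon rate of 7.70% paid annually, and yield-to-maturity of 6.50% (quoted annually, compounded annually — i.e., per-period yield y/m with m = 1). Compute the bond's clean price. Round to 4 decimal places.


Answer: Price = 1031.7817

Derivation:
Coupon per period c = face * coupon_rate / m = 77.000000
Periods per year m = 1; per-period yield y/m = 0.065000
Number of cashflows N = 3
Cashflows (t years, CF_t, discount factor 1/(1+y/m)^(m*t), PV):
  t = 1.0000: CF_t = 77.000000, DF = 0.938967, PV = 72.300469
  t = 2.0000: CF_t = 77.000000, DF = 0.881659, PV = 67.887765
  t = 3.0000: CF_t = 1077.000000, DF = 0.827849, PV = 891.593472
Price P = sum_t PV_t = 1031.781706


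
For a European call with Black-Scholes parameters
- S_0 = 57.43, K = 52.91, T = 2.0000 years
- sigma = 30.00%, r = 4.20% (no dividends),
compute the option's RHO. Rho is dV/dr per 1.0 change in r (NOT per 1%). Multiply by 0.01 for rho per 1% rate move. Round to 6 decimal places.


Answer: Rho = 55.560836

Derivation:
d1 = 0.6033375834; d2 = 0.1790735147
phi(d1) = 0.3325561194; exp(-qT) = 1.0000000000; exp(-rT) = 0.9194312561
N(d2) = 0.5710600110
Rho = K*T*exp(-rT)*N(d2) = 52.9100 * 2.0000 * 0.9194312561 * 0.5710600110 = 55.560836


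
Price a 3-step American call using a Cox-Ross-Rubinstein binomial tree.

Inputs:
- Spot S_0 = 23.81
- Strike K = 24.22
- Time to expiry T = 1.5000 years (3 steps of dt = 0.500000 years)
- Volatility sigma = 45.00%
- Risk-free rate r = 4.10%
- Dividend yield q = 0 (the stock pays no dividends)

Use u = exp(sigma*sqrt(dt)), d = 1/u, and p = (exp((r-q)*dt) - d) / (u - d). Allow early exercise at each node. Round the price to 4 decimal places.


dt = T/N = 0.500000
u = exp(sigma*sqrt(dt)) = 1.374648; d = 1/u = 0.727459
p = (exp((r-q)*dt) - d) / (u - d) = 0.453117
Discount per step: exp(-r*dt) = 0.979709
Stock lattice S(k, i) with i counting down-moves:
  k=0: S(0,0) = 23.8100
  k=1: S(1,0) = 32.7304; S(1,1) = 17.3208
  k=2: S(2,0) = 44.9928; S(2,1) = 23.8100; S(2,2) = 12.6002
  k=3: S(3,0) = 61.8492; S(3,1) = 32.7304; S(3,2) = 17.3208; S(3,3) = 9.1661
Terminal payoffs V(N, i) = max(S_T - K, 0):
  V(3,0) = 37.629240; V(3,1) = 8.510380; V(3,2) = 0.000000; V(3,3) = 0.000000
Backward induction: V(k, i) = exp(-r*dt) * [p * V(k+1, i) + (1-p) * V(k+1, i+1)]; then take max(V_cont, immediate exercise) for American.
  V(2,0) = exp(-r*dt) * [p*37.629240 + (1-p)*8.510380] = 21.264223; exercise = 20.772768; V(2,0) = max -> 21.264223
  V(2,1) = exp(-r*dt) * [p*8.510380 + (1-p)*0.000000] = 3.777953; exercise = 0.000000; V(2,1) = max -> 3.777953
  V(2,2) = exp(-r*dt) * [p*0.000000 + (1-p)*0.000000] = 0.000000; exercise = 0.000000; V(2,2) = max -> 0.000000
  V(1,0) = exp(-r*dt) * [p*21.264223 + (1-p)*3.777953] = 11.463850; exercise = 8.510380; V(1,0) = max -> 11.463850
  V(1,1) = exp(-r*dt) * [p*3.777953 + (1-p)*0.000000] = 1.677120; exercise = 0.000000; V(1,1) = max -> 1.677120
  V(0,0) = exp(-r*dt) * [p*11.463850 + (1-p)*1.677120] = 5.987643; exercise = 0.000000; V(0,0) = max -> 5.987643

Answer: Price = V(0,0) = 5.9876


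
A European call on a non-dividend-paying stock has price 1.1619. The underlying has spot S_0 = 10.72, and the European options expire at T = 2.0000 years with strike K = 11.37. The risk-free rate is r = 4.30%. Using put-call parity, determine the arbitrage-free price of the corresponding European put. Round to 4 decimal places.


Answer: Put price = 0.8749

Derivation:
Put-call parity: C - P = S_0 * exp(-qT) - K * exp(-rT).
S_0 * exp(-qT) = 10.7200 * 1.00000000 = 10.72000000
K * exp(-rT) = 11.3700 * 0.91759423 = 10.43304641
P = C - S*exp(-qT) + K*exp(-rT)
P = 1.1619 - 10.72000000 + 10.43304641 = 0.8749


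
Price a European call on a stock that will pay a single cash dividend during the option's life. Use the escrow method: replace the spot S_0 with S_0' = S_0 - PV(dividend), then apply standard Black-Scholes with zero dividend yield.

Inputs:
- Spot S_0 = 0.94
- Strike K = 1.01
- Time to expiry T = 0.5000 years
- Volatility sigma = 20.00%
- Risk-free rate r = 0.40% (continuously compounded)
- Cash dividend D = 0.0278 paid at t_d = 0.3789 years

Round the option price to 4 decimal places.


PV(D) = D * exp(-r * t_d) = 0.0278 * 0.99848555 = 0.02775790
S_0' = S_0 - PV(D) = 0.9400 - 0.02775790 = 0.91224210
d1 = (ln(S_0'/K) + (r + sigma^2/2)*T) / (sigma*sqrt(T)) = -0.63498325
d2 = d1 - sigma*sqrt(T) = -0.77640461
exp(-rT) = 0.99800200
N(d1) = 0.26271967; N(d2) = 0.21875506
C = S_0' * N(d1) - K * exp(-rT) * N(d2) = 0.91224210 * 0.26271967 - 1.0100 * 0.99800200 * 0.21875506 = 0.0192

Answer: Price = 0.0192


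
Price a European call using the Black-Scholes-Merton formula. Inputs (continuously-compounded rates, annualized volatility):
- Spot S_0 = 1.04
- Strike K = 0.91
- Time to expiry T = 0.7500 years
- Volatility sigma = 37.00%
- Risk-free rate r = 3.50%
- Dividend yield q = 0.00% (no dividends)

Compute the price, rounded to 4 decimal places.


d1 = (ln(S/K) + (r - q + 0.5*sigma^2) * T) / (sigma * sqrt(T)) = 0.65886243
d2 = d1 - sigma * sqrt(T) = 0.33843303
exp(-rT) = 0.97409154; exp(-qT) = 1.00000000
C = S_0 * exp(-qT) * N(d1) - K * exp(-rT) * N(d2)
N(d1) = 0.74500794; N(d2) = 0.63248156
C = 1.0400 * 1.00000000 * 0.74500794 - 0.9100 * 0.97409154 * 0.63248156 = 0.2142

Answer: Price = 0.2142


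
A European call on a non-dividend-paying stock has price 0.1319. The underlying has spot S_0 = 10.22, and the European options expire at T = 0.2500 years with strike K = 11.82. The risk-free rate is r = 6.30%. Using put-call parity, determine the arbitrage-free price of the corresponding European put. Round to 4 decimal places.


Put-call parity: C - P = S_0 * exp(-qT) - K * exp(-rT).
S_0 * exp(-qT) = 10.2200 * 1.00000000 = 10.22000000
K * exp(-rT) = 11.8200 * 0.98437338 = 11.63529338
P = C - S*exp(-qT) + K*exp(-rT)
P = 0.1319 - 10.22000000 + 11.63529338 = 1.5472

Answer: Put price = 1.5472


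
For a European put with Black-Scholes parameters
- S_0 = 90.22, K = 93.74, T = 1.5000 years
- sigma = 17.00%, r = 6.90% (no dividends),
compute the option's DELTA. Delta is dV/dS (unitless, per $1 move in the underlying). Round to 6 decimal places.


d1 = 0.4173793133; d2 = 0.2091726852
phi(d1) = 0.3656636787; exp(-qT) = 1.0000000000; exp(-rT) = 0.9016760227
N(-d1) = 0.3382004918
Delta = -exp(-qT) * N(-d1) = -1.0000000000 * 0.3382004918 = -0.338200

Answer: Delta = -0.338200


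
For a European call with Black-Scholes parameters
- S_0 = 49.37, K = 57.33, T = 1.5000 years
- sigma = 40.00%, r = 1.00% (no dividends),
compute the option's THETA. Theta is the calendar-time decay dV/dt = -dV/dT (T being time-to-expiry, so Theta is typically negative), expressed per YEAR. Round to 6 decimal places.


Answer: Theta = -3.385304

Derivation:
d1 = -0.0295594107; d2 = -0.5194573592
phi(d1) = 0.3987680288; exp(-qT) = 1.0000000000; exp(-rT) = 0.9851119396
Theta = -S*exp(-qT)*phi(d1)*sigma/(2*sqrt(T)) - r*K*exp(-rT)*N(d2) + q*S*exp(-qT)*N(d1)
N(d1) = 0.4882092184; N(d2) = 0.3017209205; sqrt(T) = 1.2247448714
Term 1 = -49.3700 * 1.0000000000 * 0.3987680288 * 0.4000 / (2 * 1.2247448714) = -3.2149026367
Term 2 = -0.0100 * 57.3300 * 0.9851119396 * 0.3017209205 = -0.1704013176
Term 3 = 0 (no dividend yield, q = 0)
Theta = -3.2149026367 + (-0.1704013176) + (0.0000000000) = -3.385304


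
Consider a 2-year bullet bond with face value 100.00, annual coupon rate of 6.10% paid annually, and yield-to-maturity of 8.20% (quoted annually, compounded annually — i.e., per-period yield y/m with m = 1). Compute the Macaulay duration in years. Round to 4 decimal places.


Coupon per period c = face * coupon_rate / m = 6.100000
Periods per year m = 1; per-period yield y/m = 0.082000
Number of cashflows N = 2
Cashflows (t years, CF_t, discount factor 1/(1+y/m)^(m*t), PV):
  t = 1.0000: CF_t = 6.100000, DF = 0.924214, PV = 5.637708
  t = 2.0000: CF_t = 106.100000, DF = 0.854172, PV = 90.627680
Price P = sum_t PV_t = 96.265388
Macaulay numerator sum_t t * PV_t:
  t * PV_t at t = 1.0000: 5.637708
  t * PV_t at t = 2.0000: 181.255360
Macaulay duration D = (sum_t t * PV_t) / P = 186.893068 / 96.265388 = 1.941436

Answer: Macaulay duration = 1.9414 years


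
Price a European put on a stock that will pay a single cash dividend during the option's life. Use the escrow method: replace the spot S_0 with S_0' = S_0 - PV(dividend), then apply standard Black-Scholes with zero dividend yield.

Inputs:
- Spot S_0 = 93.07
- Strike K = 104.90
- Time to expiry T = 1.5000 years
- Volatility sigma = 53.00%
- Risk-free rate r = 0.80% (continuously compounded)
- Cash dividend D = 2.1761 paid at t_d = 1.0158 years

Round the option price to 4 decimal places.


PV(D) = D * exp(-r * t_d) = 2.1761 * 0.99190653 = 2.15848780
S_0' = S_0 - PV(D) = 93.0700 - 2.15848780 = 90.91151220
d1 = (ln(S_0'/K) + (r + sigma^2/2)*T) / (sigma*sqrt(T)) = 0.12255787
d2 = d1 - sigma*sqrt(T) = -0.52655691
exp(-rT) = 0.98807171
N(-d1) = 0.45122861; N(-d2) = 0.70074934
P = K * exp(-rT) * N(-d2) - S_0' * N(-d1) = 104.9000 * 0.98807171 * 0.70074934 - 90.91151220 * 0.45122861 = 31.6099

Answer: Price = 31.6099


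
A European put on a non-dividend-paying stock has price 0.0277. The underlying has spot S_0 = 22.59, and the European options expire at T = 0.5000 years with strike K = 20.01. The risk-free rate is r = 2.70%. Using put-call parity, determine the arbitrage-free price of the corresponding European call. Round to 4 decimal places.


Put-call parity: C - P = S_0 * exp(-qT) - K * exp(-rT).
S_0 * exp(-qT) = 22.5900 * 1.00000000 = 22.59000000
K * exp(-rT) = 20.0100 * 0.98659072 = 19.74168023
C = P + S*exp(-qT) - K*exp(-rT)
C = 0.0277 + 22.59000000 - 19.74168023 = 2.8760

Answer: Call price = 2.8760


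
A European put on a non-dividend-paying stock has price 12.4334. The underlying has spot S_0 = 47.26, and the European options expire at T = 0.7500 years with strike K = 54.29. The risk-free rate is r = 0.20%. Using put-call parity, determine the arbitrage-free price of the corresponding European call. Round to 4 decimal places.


Put-call parity: C - P = S_0 * exp(-qT) - K * exp(-rT).
S_0 * exp(-qT) = 47.2600 * 1.00000000 = 47.26000000
K * exp(-rT) = 54.2900 * 0.99850112 = 54.20862605
C = P + S*exp(-qT) - K*exp(-rT)
C = 12.4334 + 47.26000000 - 54.20862605 = 5.4848

Answer: Call price = 5.4848


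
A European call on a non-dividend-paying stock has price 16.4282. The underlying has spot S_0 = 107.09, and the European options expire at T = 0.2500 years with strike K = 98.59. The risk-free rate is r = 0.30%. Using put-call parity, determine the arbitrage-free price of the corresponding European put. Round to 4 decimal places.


Answer: Put price = 7.8543

Derivation:
Put-call parity: C - P = S_0 * exp(-qT) - K * exp(-rT).
S_0 * exp(-qT) = 107.0900 * 1.00000000 = 107.09000000
K * exp(-rT) = 98.5900 * 0.99925028 = 98.51608522
P = C - S*exp(-qT) + K*exp(-rT)
P = 16.4282 - 107.09000000 + 98.51608522 = 7.8543


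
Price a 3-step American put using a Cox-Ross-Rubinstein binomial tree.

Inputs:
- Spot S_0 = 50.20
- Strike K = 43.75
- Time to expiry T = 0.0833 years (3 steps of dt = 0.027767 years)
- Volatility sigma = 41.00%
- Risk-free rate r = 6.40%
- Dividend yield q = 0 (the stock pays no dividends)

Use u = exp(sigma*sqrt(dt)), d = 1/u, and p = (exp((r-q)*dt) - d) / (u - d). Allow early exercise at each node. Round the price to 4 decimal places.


dt = T/N = 0.027767
u = exp(sigma*sqrt(dt)) = 1.070708; d = 1/u = 0.933962
p = (exp((r-q)*dt) - d) / (u - d) = 0.495934
Discount per step: exp(-r*dt) = 0.998225
Stock lattice S(k, i) with i counting down-moves:
  k=0: S(0,0) = 50.2000
  k=1: S(1,0) = 53.7495; S(1,1) = 46.8849
  k=2: S(2,0) = 57.5500; S(2,1) = 50.2000; S(2,2) = 43.7887
  k=3: S(3,0) = 61.6192; S(3,1) = 53.7495; S(3,2) = 46.8849; S(3,3) = 40.8970
Terminal payoffs V(N, i) = max(K - S_T, 0):
  V(3,0) = 0.000000; V(3,1) = 0.000000; V(3,2) = 0.000000; V(3,3) = 2.853028
Backward induction: V(k, i) = exp(-r*dt) * [p * V(k+1, i) + (1-p) * V(k+1, i+1)]; then take max(V_cont, immediate exercise) for American.
  V(2,0) = exp(-r*dt) * [p*0.000000 + (1-p)*0.000000] = 0.000000; exercise = 0.000000; V(2,0) = max -> 0.000000
  V(2,1) = exp(-r*dt) * [p*0.000000 + (1-p)*0.000000] = 0.000000; exercise = 0.000000; V(2,1) = max -> 0.000000
  V(2,2) = exp(-r*dt) * [p*0.000000 + (1-p)*2.853028] = 1.435562; exercise = 0.000000; V(2,2) = max -> 1.435562
  V(1,0) = exp(-r*dt) * [p*0.000000 + (1-p)*0.000000] = 0.000000; exercise = 0.000000; V(1,0) = max -> 0.000000
  V(1,1) = exp(-r*dt) * [p*0.000000 + (1-p)*1.435562] = 0.722334; exercise = 0.000000; V(1,1) = max -> 0.722334
  V(0,0) = exp(-r*dt) * [p*0.000000 + (1-p)*0.722334] = 0.363458; exercise = 0.000000; V(0,0) = max -> 0.363458

Answer: Price = V(0,0) = 0.3635


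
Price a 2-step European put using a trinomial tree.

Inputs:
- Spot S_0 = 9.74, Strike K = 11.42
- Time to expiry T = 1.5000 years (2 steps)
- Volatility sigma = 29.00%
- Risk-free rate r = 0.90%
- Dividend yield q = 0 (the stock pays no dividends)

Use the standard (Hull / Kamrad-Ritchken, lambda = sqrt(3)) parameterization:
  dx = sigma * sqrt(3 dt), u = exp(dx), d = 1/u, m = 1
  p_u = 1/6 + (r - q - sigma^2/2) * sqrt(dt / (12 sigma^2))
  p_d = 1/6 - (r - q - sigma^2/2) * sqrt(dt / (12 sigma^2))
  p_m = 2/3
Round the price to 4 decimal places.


dt = T/N = 0.750000; dx = sigma*sqrt(3*dt) = 0.435000
u = exp(dx) = 1.544963; d = 1/u = 0.647265
p_u = 0.138175, p_m = 0.666667, p_d = 0.195158
Discount per step: exp(-r*dt) = 0.993273
Stock lattice S(k, j) with j the centered position index:
  k=0: S(0,+0) = 9.7400
  k=1: S(1,-1) = 6.3044; S(1,+0) = 9.7400; S(1,+1) = 15.0479
  k=2: S(2,-2) = 4.0806; S(2,-1) = 6.3044; S(2,+0) = 9.7400; S(2,+1) = 15.0479; S(2,+2) = 23.2485
Terminal payoffs V(N, j) = max(K - S_T, 0):
  V(2,-2) = 7.339412; V(2,-1) = 5.115642; V(2,+0) = 1.680000; V(2,+1) = 0.000000; V(2,+2) = 0.000000
Backward induction: V(k, j) = exp(-r*dt) * [p_u * V(k+1, j+1) + p_m * V(k+1, j) + p_d * V(k+1, j-1)]
  V(1,-1) = exp(-r*dt) * [p_u*1.680000 + p_m*5.115642 + p_d*7.339412] = 5.040768
  V(1,+0) = exp(-r*dt) * [p_u*0.000000 + p_m*1.680000 + p_d*5.115642] = 2.104108
  V(1,+1) = exp(-r*dt) * [p_u*0.000000 + p_m*0.000000 + p_d*1.680000] = 0.325660
  V(0,+0) = exp(-r*dt) * [p_u*0.325660 + p_m*2.104108 + p_d*5.040768] = 2.415126

Answer: Price = V(0,0) = 2.4151


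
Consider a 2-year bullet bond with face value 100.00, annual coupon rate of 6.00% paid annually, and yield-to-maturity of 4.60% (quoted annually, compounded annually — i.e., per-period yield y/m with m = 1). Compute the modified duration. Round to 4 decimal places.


Coupon per period c = face * coupon_rate / m = 6.000000
Periods per year m = 1; per-period yield y/m = 0.046000
Number of cashflows N = 2
Cashflows (t years, CF_t, discount factor 1/(1+y/m)^(m*t), PV):
  t = 1.0000: CF_t = 6.000000, DF = 0.956023, PV = 5.736138
  t = 2.0000: CF_t = 106.000000, DF = 0.913980, PV = 96.881866
Price P = sum_t PV_t = 102.618004
First compute Macaulay numerator sum_t t * PV_t:
  t * PV_t at t = 1.0000: 5.736138
  t * PV_t at t = 2.0000: 193.763733
Macaulay duration D = 199.499870 / 102.618004 = 1.944102
Modified duration = D / (1 + y/m) = 1.944102 / (1 + 0.046000) = 1.858606

Answer: Modified duration = 1.8586


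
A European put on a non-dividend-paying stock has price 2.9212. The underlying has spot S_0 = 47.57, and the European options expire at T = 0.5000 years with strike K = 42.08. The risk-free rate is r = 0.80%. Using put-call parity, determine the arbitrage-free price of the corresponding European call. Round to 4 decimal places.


Answer: Call price = 8.5792

Derivation:
Put-call parity: C - P = S_0 * exp(-qT) - K * exp(-rT).
S_0 * exp(-qT) = 47.5700 * 1.00000000 = 47.57000000
K * exp(-rT) = 42.0800 * 0.99600799 = 41.91201619
C = P + S*exp(-qT) - K*exp(-rT)
C = 2.9212 + 47.57000000 - 41.91201619 = 8.5792


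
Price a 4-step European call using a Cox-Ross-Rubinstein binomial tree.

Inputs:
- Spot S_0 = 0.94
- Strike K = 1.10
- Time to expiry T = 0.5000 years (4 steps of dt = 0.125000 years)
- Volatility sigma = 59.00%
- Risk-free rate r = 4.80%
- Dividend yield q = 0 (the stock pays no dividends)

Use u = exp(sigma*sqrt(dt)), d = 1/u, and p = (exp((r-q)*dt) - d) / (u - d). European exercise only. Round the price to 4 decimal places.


Answer: Price = V(0,0) = 0.1153

Derivation:
dt = T/N = 0.125000
u = exp(sigma*sqrt(dt)) = 1.231948; d = 1/u = 0.811723
p = (exp((r-q)*dt) - d) / (u - d) = 0.462360
Discount per step: exp(-r*dt) = 0.994018
Stock lattice S(k, i) with i counting down-moves:
  k=0: S(0,0) = 0.9400
  k=1: S(1,0) = 1.1580; S(1,1) = 0.7630
  k=2: S(2,0) = 1.4266; S(2,1) = 0.9400; S(2,2) = 0.6194
  k=3: S(3,0) = 1.7575; S(3,1) = 1.1580; S(3,2) = 0.7630; S(3,3) = 0.5027
  k=4: S(4,0) = 2.1652; S(4,1) = 1.4266; S(4,2) = 0.9400; S(4,3) = 0.6194; S(4,4) = 0.4081
Terminal payoffs V(N, i) = max(S_T - K, 0):
  V(4,0) = 1.065195; V(4,1) = 0.326634; V(4,2) = 0.000000; V(4,3) = 0.000000; V(4,4) = 0.000000
Backward induction: V(k, i) = exp(-r*dt) * [p * V(k+1, i) + (1-p) * V(k+1, i+1)].
  V(3,0) = exp(-r*dt) * [p*1.065195 + (1-p)*0.326634] = 0.664118
  V(3,1) = exp(-r*dt) * [p*0.326634 + (1-p)*0.000000] = 0.150119
  V(3,2) = exp(-r*dt) * [p*0.000000 + (1-p)*0.000000] = 0.000000
  V(3,3) = exp(-r*dt) * [p*0.000000 + (1-p)*0.000000] = 0.000000
  V(2,0) = exp(-r*dt) * [p*0.664118 + (1-p)*0.150119] = 0.385452
  V(2,1) = exp(-r*dt) * [p*0.150119 + (1-p)*0.000000] = 0.068994
  V(2,2) = exp(-r*dt) * [p*0.000000 + (1-p)*0.000000] = 0.000000
  V(1,0) = exp(-r*dt) * [p*0.385452 + (1-p)*0.068994] = 0.214024
  V(1,1) = exp(-r*dt) * [p*0.068994 + (1-p)*0.000000] = 0.031709
  V(0,0) = exp(-r*dt) * [p*0.214024 + (1-p)*0.031709] = 0.115310


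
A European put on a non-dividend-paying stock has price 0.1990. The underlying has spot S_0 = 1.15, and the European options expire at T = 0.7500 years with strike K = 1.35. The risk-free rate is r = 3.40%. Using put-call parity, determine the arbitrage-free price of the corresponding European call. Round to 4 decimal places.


Put-call parity: C - P = S_0 * exp(-qT) - K * exp(-rT).
S_0 * exp(-qT) = 1.1500 * 1.00000000 = 1.15000000
K * exp(-rT) = 1.3500 * 0.97482238 = 1.31601021
C = P + S*exp(-qT) - K*exp(-rT)
C = 0.1990 + 1.15000000 - 1.31601021 = 0.0330

Answer: Call price = 0.0330


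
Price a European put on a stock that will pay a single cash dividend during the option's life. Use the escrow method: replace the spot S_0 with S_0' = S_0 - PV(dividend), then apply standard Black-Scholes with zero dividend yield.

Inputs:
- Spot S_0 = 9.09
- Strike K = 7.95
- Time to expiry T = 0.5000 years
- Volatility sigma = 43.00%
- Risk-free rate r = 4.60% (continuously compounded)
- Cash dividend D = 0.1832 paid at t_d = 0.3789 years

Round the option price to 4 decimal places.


PV(D) = D * exp(-r * t_d) = 0.1832 * 0.98272161 = 0.18003460
S_0' = S_0 - PV(D) = 9.0900 - 0.18003460 = 8.90996540
d1 = (ln(S_0'/K) + (r + sigma^2/2)*T) / (sigma*sqrt(T)) = 0.60259781
d2 = d1 - sigma*sqrt(T) = 0.29854190
exp(-rT) = 0.97726248
N(-d1) = 0.27338814; N(-d2) = 0.38264480
P = K * exp(-rT) * N(-d2) - S_0' * N(-d1) = 7.9500 * 0.97726248 * 0.38264480 - 8.90996540 * 0.27338814 = 0.5370

Answer: Price = 0.5370


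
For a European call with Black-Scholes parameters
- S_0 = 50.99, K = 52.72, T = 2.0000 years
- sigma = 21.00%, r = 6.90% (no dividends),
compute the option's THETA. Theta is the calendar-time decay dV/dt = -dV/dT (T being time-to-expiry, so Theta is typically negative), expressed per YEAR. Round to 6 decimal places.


d1 = 0.5008155999; d2 = 0.2038307518
phi(d1) = 0.3519216668; exp(-qT) = 1.0000000000; exp(-rT) = 0.8710986917
Theta = -S*exp(-qT)*phi(d1)*sigma/(2*sqrt(T)) - r*K*exp(-rT)*N(d2) + q*S*exp(-qT)*N(d1)
N(d1) = 0.6917495472; N(d2) = 0.5807571196; sqrt(T) = 1.4142135624
Term 1 = -50.9900 * 1.0000000000 * 0.3519216668 * 0.2100 / (2 * 1.4142135624) = -1.3323100966
Term 2 = -0.0690 * 52.7200 * 0.8710986917 * 0.5807571196 = -1.8402905517
Term 3 = 0 (no dividend yield, q = 0)
Theta = -1.3323100966 + (-1.8402905517) + (0.0000000000) = -3.172601

Answer: Theta = -3.172601
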